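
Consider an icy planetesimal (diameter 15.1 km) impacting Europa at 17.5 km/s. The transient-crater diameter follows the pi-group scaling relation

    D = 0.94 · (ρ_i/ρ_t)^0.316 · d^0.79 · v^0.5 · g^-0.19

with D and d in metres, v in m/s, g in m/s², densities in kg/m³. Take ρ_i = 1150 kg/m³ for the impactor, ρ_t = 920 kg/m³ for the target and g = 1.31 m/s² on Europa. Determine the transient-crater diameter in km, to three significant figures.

D ≈ 254 km

In SI units: d = 15100 m, v = 17500 m/s.
(ρ_i/ρ_t)^0.316 = (1150/920)^0.316 = 1.073
d^0.79 = 15100^0.79 = 2002
v^0.5 = 17500^0.5 = 132.3
g^-0.19 = 1.31^-0.19 = 0.9500
D = 0.94 × 1.073 × 2002 × 132.3 × 0.9500 = 2.538 × 10^5 m
   = 253.8 km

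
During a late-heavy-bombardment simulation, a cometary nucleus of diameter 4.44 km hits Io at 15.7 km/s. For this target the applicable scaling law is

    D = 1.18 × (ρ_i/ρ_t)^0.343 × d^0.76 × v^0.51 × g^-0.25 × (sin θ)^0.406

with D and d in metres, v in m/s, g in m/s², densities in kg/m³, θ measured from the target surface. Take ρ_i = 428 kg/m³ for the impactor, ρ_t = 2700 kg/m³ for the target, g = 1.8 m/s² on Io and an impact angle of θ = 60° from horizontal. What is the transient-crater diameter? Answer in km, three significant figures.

In SI units: d = 4440 m, v = 15700 m/s.
(ρ_i/ρ_t)^0.343 = (428/2700)^0.343 = 0.5317
d^0.76 = 4440^0.76 = 591.6
v^0.51 = 15700^0.51 = 138.0
g^-0.25 = 1.8^-0.25 = 0.8633
(sin 60°)^0.406 = 0.8660^0.406 = 0.9433
D = 1.18 × 0.5317 × 591.6 × 138.0 × 0.8633 × 0.9433 = 41713 m
   = 41.71 km

D ≈ 41.7 km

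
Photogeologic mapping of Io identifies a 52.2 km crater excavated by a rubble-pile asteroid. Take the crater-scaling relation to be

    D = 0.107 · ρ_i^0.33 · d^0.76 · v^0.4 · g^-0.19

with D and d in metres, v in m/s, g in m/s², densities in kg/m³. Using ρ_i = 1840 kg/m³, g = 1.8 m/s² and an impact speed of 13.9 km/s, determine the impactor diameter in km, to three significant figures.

d ≈ 8.92 km

Rearranging for d: d = [D / (0.107 · 1840^0.33 · 13900^0.4 · 1.8^-0.19)]^(1/0.76).
D = 52200 m.
1840^0.33 = 11.95
13900^0.4 = 45.42
1.8^-0.19 = 0.8943
Denominator = 0.107 × 11.95 × 45.42 × 0.8943 = 51.94
D / 51.94 = 52200 / 51.94 = 1005
d = 1005^(1/0.76) = 1005^1.3158 = 8918 m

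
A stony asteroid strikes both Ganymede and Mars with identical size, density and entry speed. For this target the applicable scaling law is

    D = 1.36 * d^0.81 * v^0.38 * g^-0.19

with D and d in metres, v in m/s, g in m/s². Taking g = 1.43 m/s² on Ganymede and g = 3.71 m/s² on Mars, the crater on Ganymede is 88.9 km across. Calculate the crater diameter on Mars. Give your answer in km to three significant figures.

All impactor-dependent factors cancel in the ratio, leaving D_Mars/D_Ganymede = (g_Mars/g_Ganymede)^-0.19.
(3.71/1.43)^-0.19 = 2.594^-0.19 = 0.8343
D_Mars = 0.8343 × 88.9 km = 74.2 km

D ≈ 74.2 km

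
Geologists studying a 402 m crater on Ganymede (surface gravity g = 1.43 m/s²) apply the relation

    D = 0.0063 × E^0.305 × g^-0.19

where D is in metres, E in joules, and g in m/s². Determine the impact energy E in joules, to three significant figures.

E ≈ 7.09 × 10^15 J

Rearranging: E = [D / (0.0063 · g^-0.19)]^(1/0.305).
g^-0.19 = 1.43^-0.19 = 0.9343
D / (0.0063 × 0.9343) = 402 / (5.886 × 10^-3) = 6.830 × 10^4
E = (6.830 × 10^4)^3.2787 = 7.089 × 10^15 J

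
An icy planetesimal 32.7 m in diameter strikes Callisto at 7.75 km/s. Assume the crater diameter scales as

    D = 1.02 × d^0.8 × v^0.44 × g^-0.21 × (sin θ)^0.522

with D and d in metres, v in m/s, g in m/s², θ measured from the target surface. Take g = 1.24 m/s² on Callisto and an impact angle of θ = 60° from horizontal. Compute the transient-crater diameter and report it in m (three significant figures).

In SI units: v = 7750 m/s.
d^0.8 = 32.7^0.8 = 16.28
v^0.44 = 7750^0.44 = 51.44
g^-0.21 = 1.24^-0.21 = 0.9558
(sin 60°)^0.522 = 0.8660^0.522 = 0.9277
D = 1.02 × 16.28 × 51.44 × 0.9558 × 0.9277 = 757.4 m

D ≈ 757 m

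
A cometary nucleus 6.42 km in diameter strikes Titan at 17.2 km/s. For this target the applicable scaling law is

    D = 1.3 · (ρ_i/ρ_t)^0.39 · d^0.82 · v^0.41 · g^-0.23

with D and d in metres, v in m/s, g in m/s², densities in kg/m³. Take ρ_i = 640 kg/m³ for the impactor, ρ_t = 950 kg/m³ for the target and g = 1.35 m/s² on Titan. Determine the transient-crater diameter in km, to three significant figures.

In SI units: d = 6420 m, v = 17200 m/s.
(ρ_i/ρ_t)^0.39 = (640/950)^0.39 = 0.8572
d^0.82 = 6420^0.82 = 1325
v^0.41 = 17200^0.41 = 54.52
g^-0.23 = 1.35^-0.23 = 0.9333
D = 1.3 × 0.8572 × 1325 × 54.52 × 0.9333 = 75131 m
   = 75.13 km

D ≈ 75.1 km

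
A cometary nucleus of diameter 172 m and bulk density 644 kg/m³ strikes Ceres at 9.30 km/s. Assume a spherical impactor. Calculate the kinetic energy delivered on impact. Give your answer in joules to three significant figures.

E ≈ 7.42 × 10^16 J

v = 9300 m/s.
Mass m = (π/6) ρ d³ = (π/6) × 644 × (172)³ = 1.716 × 10^9 kg
E = ½ m v² = 0.5 × 1.716 × 10^9 × (9300)² = 7.421 × 10^16 J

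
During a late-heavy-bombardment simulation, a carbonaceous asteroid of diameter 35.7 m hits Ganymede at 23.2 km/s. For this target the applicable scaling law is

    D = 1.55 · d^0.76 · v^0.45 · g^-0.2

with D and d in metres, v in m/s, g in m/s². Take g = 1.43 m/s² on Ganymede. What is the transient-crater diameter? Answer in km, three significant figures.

D ≈ 2.01 km

In SI units: v = 23200 m/s.
d^0.76 = 35.7^0.76 = 15.14
v^0.45 = 23200^0.45 = 92.14
g^-0.2 = 1.43^-0.2 = 0.9310
D = 1.55 × 15.14 × 92.14 × 0.9310 = 2013 m
   = 2.013 km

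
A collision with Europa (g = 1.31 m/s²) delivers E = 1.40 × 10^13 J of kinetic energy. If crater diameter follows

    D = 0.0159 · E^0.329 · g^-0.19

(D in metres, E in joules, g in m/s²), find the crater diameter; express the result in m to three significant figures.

E^0.329 = (1.40 × 10^13)^0.329 = 2.114 × 10^4
g^-0.19 = 1.31^-0.19 = 0.9500
D = 0.0159 × 2.114 × 10^4 × 0.9500 = 319.3 m

D ≈ 319 m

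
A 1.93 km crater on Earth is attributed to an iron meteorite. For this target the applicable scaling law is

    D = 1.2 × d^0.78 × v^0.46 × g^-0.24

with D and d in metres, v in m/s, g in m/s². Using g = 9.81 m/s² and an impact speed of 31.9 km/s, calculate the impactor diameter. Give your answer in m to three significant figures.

Rearranging for d: d = [D / (1.2 · 31900^0.46 · 9.81^-0.24)]^(1/0.78).
D = 1930 m.
31900^0.46 = 118.0
9.81^-0.24 = 0.5781
Denominator = 1.2 × 118.0 × 0.5781 = 81.86
D / 81.86 = 1930 / 81.86 = 23.58
d = 23.58^(1/0.78) = 23.58^1.2821 = 57.51 m

d ≈ 57.5 m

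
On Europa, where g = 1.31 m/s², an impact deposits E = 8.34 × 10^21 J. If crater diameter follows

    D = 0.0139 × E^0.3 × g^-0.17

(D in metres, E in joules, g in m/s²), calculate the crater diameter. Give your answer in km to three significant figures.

D ≈ 50.1 km

E^0.3 = (8.34 × 10^21)^0.3 = 3.770 × 10^6
g^-0.17 = 1.31^-0.17 = 0.9551
D = 0.0139 × 3.770 × 10^6 × 0.9551 = 50050 m
   = 50.05 km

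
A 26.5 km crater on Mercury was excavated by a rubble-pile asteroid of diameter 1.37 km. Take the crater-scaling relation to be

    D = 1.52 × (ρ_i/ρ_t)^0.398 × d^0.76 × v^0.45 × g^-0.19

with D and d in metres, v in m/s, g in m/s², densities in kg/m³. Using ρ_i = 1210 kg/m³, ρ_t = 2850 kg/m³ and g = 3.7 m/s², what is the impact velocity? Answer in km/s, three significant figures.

Rearranging for v: v = [D / (1.52 · (1210/2850)^0.398 · 1370^0.76 · 3.7^-0.19)]^(1/0.45).
D = 26500 m.
(1210/2850)^0.398 = 0.7111
1370^0.76 = 242.1
3.7^-0.19 = 0.7799
Denominator = 1.52 × 0.7111 × 242.1 × 0.7799 = 204.1
D / 204.1 = 26500 / 204.1 = 129.8
v = 129.8^(1/0.45) = 129.8^2.2222 = 49673 m/s

v ≈ 49.7 km/s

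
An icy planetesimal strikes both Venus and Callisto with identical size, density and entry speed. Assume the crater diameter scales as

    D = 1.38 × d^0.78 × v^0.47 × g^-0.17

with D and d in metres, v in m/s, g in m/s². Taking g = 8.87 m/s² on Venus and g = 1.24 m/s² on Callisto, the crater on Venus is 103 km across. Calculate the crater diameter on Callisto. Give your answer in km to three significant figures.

D ≈ 144 km

All impactor-dependent factors cancel in the ratio, leaving D_Callisto/D_Venus = (g_Callisto/g_Venus)^-0.17.
(1.24/8.87)^-0.17 = 0.1398^-0.17 = 1.397
D_Callisto = 1.397 × 103 km = 144 km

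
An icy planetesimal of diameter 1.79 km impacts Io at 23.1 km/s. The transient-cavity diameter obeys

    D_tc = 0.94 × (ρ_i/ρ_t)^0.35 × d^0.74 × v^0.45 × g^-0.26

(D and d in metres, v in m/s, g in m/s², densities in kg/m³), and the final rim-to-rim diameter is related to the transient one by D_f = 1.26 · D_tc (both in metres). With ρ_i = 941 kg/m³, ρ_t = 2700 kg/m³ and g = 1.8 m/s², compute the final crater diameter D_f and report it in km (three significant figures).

D_f ≈ 16.5 km

In SI: d = 1790 m, v = 23100 m/s.
(ρ_i/ρ_t)^0.35 = (941/2700)^0.35 = 0.6915
d^0.74 = 1790^0.74 = 255.3
v^0.45 = 23100^0.45 = 91.97
g^-0.26 = 1.8^-0.26 = 0.8583
D_tc = 0.94 × 0.6915 × 255.3 × 91.97 × 0.8583 = 13100 m
D_f = 1.26 × 13100 = 16506 m
     = 16.51 km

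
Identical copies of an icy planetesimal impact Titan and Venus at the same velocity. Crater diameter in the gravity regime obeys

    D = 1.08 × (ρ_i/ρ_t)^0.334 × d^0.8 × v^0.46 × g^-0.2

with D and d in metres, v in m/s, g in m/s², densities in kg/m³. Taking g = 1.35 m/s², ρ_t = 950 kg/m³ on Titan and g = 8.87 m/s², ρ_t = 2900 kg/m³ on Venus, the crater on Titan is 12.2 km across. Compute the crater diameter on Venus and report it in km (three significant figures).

D ≈ 5.77 km

The impactor-only factors (d, v, ρ_i) cancel in the ratio, leaving D_Venus/D_Titan = (g_Venus/g_Titan)^-0.2 · (ρ_t,Titan/ρ_t,Venus)^0.334.
(8.87/1.35)^-0.2 = 6.570^-0.2 = 0.6863
(950/2900)^0.334 = 0.3276^0.334 = 0.6889
Ratio = 0.6863 × 0.6889 = 0.4728
D_Venus = 0.4728 × 12.2 km = 5.77 km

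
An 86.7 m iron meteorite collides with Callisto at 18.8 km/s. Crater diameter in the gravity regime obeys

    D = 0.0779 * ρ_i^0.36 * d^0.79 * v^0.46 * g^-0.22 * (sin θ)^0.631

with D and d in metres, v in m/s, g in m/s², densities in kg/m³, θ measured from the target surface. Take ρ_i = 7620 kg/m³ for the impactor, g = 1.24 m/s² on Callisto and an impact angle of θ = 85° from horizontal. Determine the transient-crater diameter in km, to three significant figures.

D ≈ 5.82 km

In SI units: v = 18800 m/s.
ρ_i^0.36 = 7620^0.36 = 24.97
d^0.79 = 86.7^0.79 = 33.97
v^0.46 = 18800^0.46 = 92.49
g^-0.22 = 1.24^-0.22 = 0.9538
(sin 85°)^0.631 = 0.9962^0.631 = 0.9976
D = 0.0779 × 24.97 × 33.97 × 92.49 × 0.9538 × 0.9976 = 5815 m
   = 5.815 km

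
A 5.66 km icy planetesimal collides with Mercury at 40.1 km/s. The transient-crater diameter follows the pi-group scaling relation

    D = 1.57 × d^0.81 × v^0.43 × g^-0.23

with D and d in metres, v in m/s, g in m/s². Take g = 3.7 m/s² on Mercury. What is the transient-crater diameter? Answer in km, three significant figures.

In SI units: d = 5660 m, v = 40100 m/s.
d^0.81 = 5660^0.81 = 1096
v^0.43 = 40100^0.43 = 95.36
g^-0.23 = 3.7^-0.23 = 0.7401
D = 1.57 × 1096 × 95.36 × 0.7401 = 1.214 × 10^5 m
   = 121.4 km

D ≈ 121 km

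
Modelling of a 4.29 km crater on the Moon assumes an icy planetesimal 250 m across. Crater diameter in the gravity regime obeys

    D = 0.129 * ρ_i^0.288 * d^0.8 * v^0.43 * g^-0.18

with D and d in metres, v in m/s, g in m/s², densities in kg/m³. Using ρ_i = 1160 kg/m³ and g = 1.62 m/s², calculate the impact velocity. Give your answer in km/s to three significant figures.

Rearranging for v: v = [D / (0.129 · 1160^0.288 · 250^0.8 · 1.62^-0.18)]^(1/0.43).
D = 4290 m.
1160^0.288 = 7.631
250^0.8 = 82.86
1.62^-0.18 = 0.9168
Denominator = 0.129 × 7.631 × 82.86 × 0.9168 = 74.78
D / 74.78 = 4290 / 74.78 = 57.37
v = 57.37^(1/0.43) = 57.37^2.3256 = 12303 m/s

v ≈ 12.3 km/s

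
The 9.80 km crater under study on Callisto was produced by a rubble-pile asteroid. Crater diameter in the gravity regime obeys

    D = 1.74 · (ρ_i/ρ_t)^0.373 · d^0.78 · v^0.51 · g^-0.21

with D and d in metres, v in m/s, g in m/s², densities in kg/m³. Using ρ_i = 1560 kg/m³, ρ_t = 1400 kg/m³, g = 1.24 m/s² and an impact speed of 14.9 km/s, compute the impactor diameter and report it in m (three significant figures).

d ≈ 121 m

Rearranging for d: d = [D / (1.74 · (1560/1400)^0.373 · 14900^0.51 · 1.24^-0.21)]^(1/0.78).
D = 9800 m.
(1560/1400)^0.373 = 1.041
14900^0.51 = 134.4
1.24^-0.21 = 0.9558
Denominator = 1.74 × 1.041 × 134.4 × 0.9558 = 232.7
D / 232.7 = 9800 / 232.7 = 42.11
d = 42.11^(1/0.78) = 42.11^1.2821 = 121.0 m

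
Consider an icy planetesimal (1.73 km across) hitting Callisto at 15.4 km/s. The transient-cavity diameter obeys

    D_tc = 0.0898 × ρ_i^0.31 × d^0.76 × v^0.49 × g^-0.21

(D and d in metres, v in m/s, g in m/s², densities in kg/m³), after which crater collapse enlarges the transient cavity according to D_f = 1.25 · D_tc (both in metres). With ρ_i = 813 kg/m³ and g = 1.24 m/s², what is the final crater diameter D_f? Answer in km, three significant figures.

In SI: d = 1730 m, v = 15400 m/s.
ρ_i^0.31 = 813^0.31 = 7.982
d^0.76 = 1730^0.76 = 289.0
v^0.49 = 15400^0.49 = 112.7
g^-0.21 = 1.24^-0.21 = 0.9558
D_tc = 0.0898 × 7.982 × 289.0 × 112.7 × 0.9558 = 22310 m
D_f = 1.25 × 22310 = 27888 m
     = 27.89 km

D_f ≈ 27.9 km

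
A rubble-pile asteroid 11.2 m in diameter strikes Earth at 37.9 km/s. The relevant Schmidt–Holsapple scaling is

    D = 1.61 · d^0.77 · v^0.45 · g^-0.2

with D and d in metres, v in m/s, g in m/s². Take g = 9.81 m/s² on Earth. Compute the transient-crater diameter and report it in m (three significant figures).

In SI units: v = 37900 m/s.
d^0.77 = 11.2^0.77 = 6.425
v^0.45 = 37900^0.45 = 114.9
g^-0.2 = 9.81^-0.2 = 0.6334
D = 1.61 × 6.425 × 114.9 × 0.6334 = 752.8 m

D ≈ 753 m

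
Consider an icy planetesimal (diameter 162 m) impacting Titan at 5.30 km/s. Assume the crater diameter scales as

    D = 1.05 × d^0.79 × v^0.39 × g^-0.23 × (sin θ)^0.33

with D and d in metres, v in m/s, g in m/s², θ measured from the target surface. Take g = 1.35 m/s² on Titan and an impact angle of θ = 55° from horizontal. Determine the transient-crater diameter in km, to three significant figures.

D ≈ 1.45 km

In SI units: v = 5300 m/s.
d^0.79 = 162^0.79 = 55.66
v^0.39 = 5300^0.39 = 28.34
g^-0.23 = 1.35^-0.23 = 0.9333
(sin 55°)^0.33 = 0.8192^0.33 = 0.9363
D = 1.05 × 55.66 × 28.34 × 0.9333 × 0.9363 = 1447 m
   = 1.447 km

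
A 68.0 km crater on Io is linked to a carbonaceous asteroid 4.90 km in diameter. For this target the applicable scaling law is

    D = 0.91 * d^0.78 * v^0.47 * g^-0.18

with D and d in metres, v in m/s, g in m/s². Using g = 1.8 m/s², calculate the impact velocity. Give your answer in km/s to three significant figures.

v ≈ 22.0 km/s

Rearranging for v: v = [D / (0.91 · 4900^0.78 · 1.8^-0.18)]^(1/0.47).
D = 68000 m.
4900^0.78 = 755.7
1.8^-0.18 = 0.8996
Denominator = 0.91 × 755.7 × 0.8996 = 618.6
D / 618.6 = 68000 / 618.6 = 109.9
v = 109.9^(1/0.47) = 109.9^2.1277 = 22011 m/s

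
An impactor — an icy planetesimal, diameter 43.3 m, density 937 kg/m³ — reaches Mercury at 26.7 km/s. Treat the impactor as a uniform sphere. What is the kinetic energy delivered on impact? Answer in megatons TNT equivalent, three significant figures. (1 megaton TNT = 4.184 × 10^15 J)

v = 26700 m/s.
Mass m = (π/6) ρ d³ = (π/6) × 937 × (43.3)³ = 3.983 × 10^7 kg
E = ½ m v² = 0.5 × 3.983 × 10^7 × (26700)² = 1.420 × 10^16 J
   = 1.420 × 10^16 / 4.184×10^15 = 3.394 Mt

E ≈ 3.39 Mt TNT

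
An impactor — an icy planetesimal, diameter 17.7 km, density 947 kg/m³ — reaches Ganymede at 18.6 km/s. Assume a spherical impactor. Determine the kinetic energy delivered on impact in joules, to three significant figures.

d = 17700 m; v = 18600 m/s.
Mass m = (π/6) ρ d³ = (π/6) × 947 × (17700)³ = 2.750 × 10^15 kg
E = ½ m v² = 0.5 × 2.750 × 10^15 × (18600)² = 4.757 × 10^23 J

E ≈ 4.76 × 10^23 J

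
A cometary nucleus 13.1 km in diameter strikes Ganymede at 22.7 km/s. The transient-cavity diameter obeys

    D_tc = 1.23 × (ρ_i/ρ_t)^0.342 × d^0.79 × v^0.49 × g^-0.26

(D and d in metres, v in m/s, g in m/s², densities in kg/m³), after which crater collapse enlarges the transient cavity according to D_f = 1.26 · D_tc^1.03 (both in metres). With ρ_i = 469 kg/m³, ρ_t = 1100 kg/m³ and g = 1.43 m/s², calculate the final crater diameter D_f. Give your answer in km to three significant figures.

In SI: d = 13100 m, v = 22700 m/s.
(ρ_i/ρ_t)^0.342 = (469/1100)^0.342 = 0.7471
d^0.79 = 13100^0.79 = 1789
v^0.49 = 22700^0.49 = 136.3
g^-0.26 = 1.43^-0.26 = 0.9112
D_tc = 1.23 × 0.7471 × 1789 × 136.3 × 0.9112 = 2.042 × 10^5 m
D_f = 1.26 × (2.042 × 10^5)^1.03 = 3.713 × 10^5 m
     = 371.3 km

D_f ≈ 371 km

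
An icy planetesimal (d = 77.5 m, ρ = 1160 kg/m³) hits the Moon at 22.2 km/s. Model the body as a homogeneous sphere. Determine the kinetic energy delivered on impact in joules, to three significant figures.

E ≈ 6.97 × 10^16 J

v = 22200 m/s.
Mass m = (π/6) ρ d³ = (π/6) × 1160 × (77.5)³ = 2.827 × 10^8 kg
E = ½ m v² = 0.5 × 2.827 × 10^8 × (22200)² = 6.966 × 10^16 J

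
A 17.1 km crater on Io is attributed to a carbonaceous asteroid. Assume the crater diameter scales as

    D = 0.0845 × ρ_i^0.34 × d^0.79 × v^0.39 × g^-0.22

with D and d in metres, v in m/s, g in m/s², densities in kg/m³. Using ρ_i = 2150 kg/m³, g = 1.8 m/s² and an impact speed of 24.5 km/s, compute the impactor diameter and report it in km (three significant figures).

Rearranging for d: d = [D / (0.0845 · 2150^0.34 · 24500^0.39 · 1.8^-0.22)]^(1/0.79).
D = 17100 m.
2150^0.34 = 13.58
24500^0.39 = 51.50
1.8^-0.22 = 0.8787
Denominator = 0.0845 × 13.58 × 51.50 × 0.8787 = 51.93
D / 51.93 = 17100 / 51.93 = 329.3
d = 329.3^(1/0.79) = 329.3^1.2658 = 1537 m

d ≈ 1.54 km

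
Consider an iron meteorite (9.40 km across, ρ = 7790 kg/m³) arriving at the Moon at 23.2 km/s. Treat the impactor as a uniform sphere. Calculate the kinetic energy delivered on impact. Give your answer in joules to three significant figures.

d = 9400 m; v = 23200 m/s.
Mass m = (π/6) ρ d³ = (π/6) × 7790 × (9400)³ = 3.388 × 10^15 kg
E = ½ m v² = 0.5 × 3.388 × 10^15 × (23200)² = 9.118 × 10^23 J

E ≈ 9.12 × 10^23 J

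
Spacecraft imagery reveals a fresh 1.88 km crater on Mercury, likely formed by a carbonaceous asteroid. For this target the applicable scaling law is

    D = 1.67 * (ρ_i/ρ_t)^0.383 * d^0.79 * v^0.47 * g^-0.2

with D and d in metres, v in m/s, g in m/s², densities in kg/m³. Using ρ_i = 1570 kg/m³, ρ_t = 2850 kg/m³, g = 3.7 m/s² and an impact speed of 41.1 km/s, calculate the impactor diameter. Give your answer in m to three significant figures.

Rearranging for d: d = [D / (1.67 · (1570/2850)^0.383 · 41100^0.47 · 3.7^-0.2)]^(1/0.79).
D = 1880 m.
(1570/2850)^0.383 = 0.7958
41100^0.47 = 147.4
3.7^-0.2 = 0.7698
Denominator = 1.67 × 0.7958 × 147.4 × 0.7698 = 150.8
D / 150.8 = 1880 / 150.8 = 12.47
d = 12.47^(1/0.79) = 12.47^1.2658 = 24.39 m

d ≈ 24.4 m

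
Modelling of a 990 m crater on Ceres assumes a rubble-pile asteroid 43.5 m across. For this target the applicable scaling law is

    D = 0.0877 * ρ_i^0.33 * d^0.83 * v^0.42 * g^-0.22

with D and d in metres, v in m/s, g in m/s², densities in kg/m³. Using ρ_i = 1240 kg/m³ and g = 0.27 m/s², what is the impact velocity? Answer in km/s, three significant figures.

Rearranging for v: v = [D / (0.0877 · 1240^0.33 · 43.5^0.83 · 0.27^-0.22)]^(1/0.42).
1240^0.33 = 10.49
43.5^0.83 = 22.91
0.27^-0.22 = 1.334
Denominator = 0.0877 × 10.49 × 22.91 × 1.334 = 28.12
D / 28.12 = 990 / 28.12 = 35.21
v = 35.21^(1/0.42) = 35.21^2.381 = 4815 m/s

v ≈ 4.82 km/s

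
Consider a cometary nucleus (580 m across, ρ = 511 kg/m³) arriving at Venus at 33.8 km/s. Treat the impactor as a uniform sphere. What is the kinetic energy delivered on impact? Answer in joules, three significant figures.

E ≈ 2.98 × 10^19 J

v = 33800 m/s.
Mass m = (π/6) ρ d³ = (π/6) × 511 × (580)³ = 5.220 × 10^10 kg
E = ½ m v² = 0.5 × 5.220 × 10^10 × (33800)² = 2.982 × 10^19 J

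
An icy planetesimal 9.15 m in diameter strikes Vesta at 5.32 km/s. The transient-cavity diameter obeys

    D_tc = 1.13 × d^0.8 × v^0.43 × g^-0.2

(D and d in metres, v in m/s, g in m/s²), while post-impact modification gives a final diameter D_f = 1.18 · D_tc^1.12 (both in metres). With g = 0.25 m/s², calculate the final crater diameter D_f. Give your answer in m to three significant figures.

v = 5320 m/s.
d^0.8 = 9.15^0.8 = 5.877
v^0.43 = 5320^0.43 = 40.01
g^-0.2 = 0.25^-0.2 = 1.320
D_tc = 1.13 × 5.877 × 40.01 × 1.320 = 350.7 m
D_f = 1.18 × (350.7)^1.12 = 836.0 m

D_f ≈ 836 m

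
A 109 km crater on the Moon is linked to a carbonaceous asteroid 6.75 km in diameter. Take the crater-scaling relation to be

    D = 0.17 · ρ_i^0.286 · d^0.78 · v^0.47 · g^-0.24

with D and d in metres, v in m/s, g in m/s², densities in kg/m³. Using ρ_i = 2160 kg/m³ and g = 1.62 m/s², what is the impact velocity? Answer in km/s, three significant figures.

v ≈ 12.0 km/s

Rearranging for v: v = [D / (0.17 · 2160^0.286 · 6750^0.78 · 1.62^-0.24)]^(1/0.47).
D = 109000 m.
2160^0.286 = 8.988
6750^0.78 = 970.2
1.62^-0.24 = 0.8907
Denominator = 0.17 × 8.988 × 970.2 × 0.8907 = 1320
D / 1320 = 109000 / 1320 = 82.58
v = 82.58^(1/0.47) = 82.58^2.1277 = 11982 m/s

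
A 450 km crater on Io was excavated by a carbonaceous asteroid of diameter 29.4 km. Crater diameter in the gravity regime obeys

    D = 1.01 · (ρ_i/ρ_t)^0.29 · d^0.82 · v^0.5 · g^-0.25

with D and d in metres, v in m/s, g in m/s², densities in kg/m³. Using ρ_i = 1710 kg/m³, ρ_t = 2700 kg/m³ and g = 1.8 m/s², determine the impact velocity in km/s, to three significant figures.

Rearranging for v: v = [D / (1.01 · (1710/2700)^0.29 · 29400^0.82 · 1.8^-0.25)]^(1/0.5).
D = 450000 m.
(1710/2700)^0.29 = 0.8759
29400^0.82 = 4614
1.8^-0.25 = 0.8633
Denominator = 1.01 × 0.8759 × 4614 × 0.8633 = 3524
D / 3524 = 450000 / 3524 = 127.7
v = 127.7^(1/0.5) = 127.7^2 = 16307 m/s

v ≈ 16.3 km/s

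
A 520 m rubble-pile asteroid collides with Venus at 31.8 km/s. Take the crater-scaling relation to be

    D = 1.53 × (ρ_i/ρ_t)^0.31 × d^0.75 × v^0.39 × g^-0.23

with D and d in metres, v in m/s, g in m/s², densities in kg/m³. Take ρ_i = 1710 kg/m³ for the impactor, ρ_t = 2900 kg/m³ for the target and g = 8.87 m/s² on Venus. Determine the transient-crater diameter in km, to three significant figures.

In SI units: v = 31800 m/s.
(ρ_i/ρ_t)^0.31 = (1710/2900)^0.31 = 0.8490
d^0.75 = 520^0.75 = 108.9
v^0.39 = 31800^0.39 = 57.01
g^-0.23 = 8.87^-0.23 = 0.6053
D = 1.53 × 0.8490 × 108.9 × 57.01 × 0.6053 = 4881 m
   = 4.881 km

D ≈ 4.88 km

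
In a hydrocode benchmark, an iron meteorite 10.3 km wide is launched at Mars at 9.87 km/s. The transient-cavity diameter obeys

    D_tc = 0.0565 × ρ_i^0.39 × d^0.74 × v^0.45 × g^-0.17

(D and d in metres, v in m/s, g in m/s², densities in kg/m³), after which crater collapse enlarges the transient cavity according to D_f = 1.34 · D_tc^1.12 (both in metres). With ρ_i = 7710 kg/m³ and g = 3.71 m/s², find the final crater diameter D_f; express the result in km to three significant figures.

D_f ≈ 455 km

In SI: d = 10300 m, v = 9870 m/s.
ρ_i^0.39 = 7710^0.39 = 32.81
d^0.74 = 10300^0.74 = 932.2
v^0.45 = 9870^0.45 = 62.73
g^-0.17 = 3.71^-0.17 = 0.8002
D_tc = 0.0565 × 32.81 × 932.2 × 62.73 × 0.8002 = 86740 m
D_f = 1.34 × (86740)^1.12 = 4.549 × 10^5 m
     = 454.9 km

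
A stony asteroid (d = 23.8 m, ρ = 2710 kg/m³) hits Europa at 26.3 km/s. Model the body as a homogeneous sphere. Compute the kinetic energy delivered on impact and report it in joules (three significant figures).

E ≈ 6.62 × 10^15 J

v = 26300 m/s.
Mass m = (π/6) ρ d³ = (π/6) × 2710 × (23.8)³ = 1.913 × 10^7 kg
E = ½ m v² = 0.5 × 1.913 × 10^7 × (26300)² = 6.616 × 10^15 J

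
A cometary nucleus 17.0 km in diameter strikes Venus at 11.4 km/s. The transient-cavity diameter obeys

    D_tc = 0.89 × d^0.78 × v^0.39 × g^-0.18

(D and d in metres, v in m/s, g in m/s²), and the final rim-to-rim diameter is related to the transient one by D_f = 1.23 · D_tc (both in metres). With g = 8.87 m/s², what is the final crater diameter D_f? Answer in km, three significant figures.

In SI: d = 17000 m, v = 11400 m/s.
d^0.78 = 17000^0.78 = 1994
v^0.39 = 11400^0.39 = 38.21
g^-0.18 = 8.87^-0.18 = 0.6751
D_tc = 0.89 × 1994 × 38.21 × 0.6751 = 45780 m
D_f = 1.23 × 45780 = 56309 m
     = 56.31 km

D_f ≈ 56.3 km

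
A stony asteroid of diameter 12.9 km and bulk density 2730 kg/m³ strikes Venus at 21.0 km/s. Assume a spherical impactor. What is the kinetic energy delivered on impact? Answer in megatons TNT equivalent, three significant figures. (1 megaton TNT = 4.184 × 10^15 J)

E ≈ 1.62 × 10^8 Mt TNT

d = 12900 m; v = 21000 m/s.
Mass m = (π/6) ρ d³ = (π/6) × 2730 × (12900)³ = 3.069 × 10^15 kg
E = ½ m v² = 0.5 × 3.069 × 10^15 × (21000)² = 6.767 × 10^23 J
   = 6.767 × 10^23 / 4.184×10^15 = 1.617 × 10^8 Mt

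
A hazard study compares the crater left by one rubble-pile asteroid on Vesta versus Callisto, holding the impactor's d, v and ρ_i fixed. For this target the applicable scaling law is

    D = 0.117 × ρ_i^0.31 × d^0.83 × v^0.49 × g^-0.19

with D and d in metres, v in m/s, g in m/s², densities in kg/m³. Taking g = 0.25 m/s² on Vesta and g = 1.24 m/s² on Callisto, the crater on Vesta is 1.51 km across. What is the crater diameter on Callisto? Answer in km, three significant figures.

All impactor-dependent factors cancel in the ratio, leaving D_Callisto/D_Vesta = (g_Callisto/g_Vesta)^-0.19.
(1.24/0.25)^-0.19 = 4.960^-0.19 = 0.7377
D_Callisto = 0.7377 × 1.51 km = 1.11 km

D ≈ 1.11 km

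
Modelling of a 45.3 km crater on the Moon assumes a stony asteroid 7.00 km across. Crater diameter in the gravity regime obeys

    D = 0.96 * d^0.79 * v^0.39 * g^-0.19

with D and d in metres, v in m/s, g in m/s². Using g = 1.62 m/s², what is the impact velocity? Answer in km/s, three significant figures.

v ≈ 19.8 km/s

Rearranging for v: v = [D / (0.96 · 7000^0.79 · 1.62^-0.19)]^(1/0.39).
D = 45300 m.
7000^0.79 = 1091
1.62^-0.19 = 0.9124
Denominator = 0.96 × 1091 × 0.9124 = 955.6
D / 955.6 = 45300 / 955.6 = 47.40
v = 47.40^(1/0.39) = 47.40^2.5641 = 19809 m/s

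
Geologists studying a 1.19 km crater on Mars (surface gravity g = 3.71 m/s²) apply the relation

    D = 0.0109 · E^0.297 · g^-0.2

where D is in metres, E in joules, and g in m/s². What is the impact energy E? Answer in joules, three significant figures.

Rearranging: E = [D / (0.0109 · g^-0.2)]^(1/0.297).
D = 1190 m.
g^-0.2 = 3.71^-0.2 = 0.7694
D / (0.0109 × 0.7694) = 1190 / (8.386 × 10^-3) = 1.419 × 10^5
E = (1.419 × 10^5)^3.367 = 2.222 × 10^17 J

E ≈ 2.22 × 10^17 J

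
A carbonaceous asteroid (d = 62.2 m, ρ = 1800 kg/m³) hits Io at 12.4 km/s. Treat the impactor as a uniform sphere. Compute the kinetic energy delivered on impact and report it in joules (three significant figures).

E ≈ 1.74 × 10^16 J

v = 12400 m/s.
Mass m = (π/6) ρ d³ = (π/6) × 1800 × (62.2)³ = 2.268 × 10^8 kg
E = ½ m v² = 0.5 × 2.268 × 10^8 × (12400)² = 1.744 × 10^16 J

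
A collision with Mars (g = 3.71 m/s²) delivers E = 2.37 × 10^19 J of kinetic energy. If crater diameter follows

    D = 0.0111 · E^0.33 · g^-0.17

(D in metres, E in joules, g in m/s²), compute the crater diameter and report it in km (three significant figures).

E^0.33 = (2.37 × 10^19)^0.33 = 2.476 × 10^6
g^-0.17 = 3.71^-0.17 = 0.8002
D = 0.0111 × 2.476 × 10^6 × 0.8002 = 21992 m
   = 21.99 km

D ≈ 22.0 km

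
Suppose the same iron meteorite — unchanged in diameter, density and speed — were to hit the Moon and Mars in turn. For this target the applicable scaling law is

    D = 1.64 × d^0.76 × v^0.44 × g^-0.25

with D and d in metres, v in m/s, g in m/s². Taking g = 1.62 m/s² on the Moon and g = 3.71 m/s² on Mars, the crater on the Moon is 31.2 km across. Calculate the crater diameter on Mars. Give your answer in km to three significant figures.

D ≈ 25.4 km

All impactor-dependent factors cancel in the ratio, leaving D_Mars/D_Moon = (g_Mars/g_Moon)^-0.25.
(3.71/1.62)^-0.25 = 2.290^-0.25 = 0.8129
D_Mars = 0.8129 × 31.2 km = 25.4 km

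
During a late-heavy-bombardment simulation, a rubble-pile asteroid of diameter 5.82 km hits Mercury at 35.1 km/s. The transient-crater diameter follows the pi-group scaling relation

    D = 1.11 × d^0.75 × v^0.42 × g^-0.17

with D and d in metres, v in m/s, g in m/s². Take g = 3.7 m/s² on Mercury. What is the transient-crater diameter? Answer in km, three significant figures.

In SI units: d = 5820 m, v = 35100 m/s.
d^0.75 = 5820^0.75 = 666.3
v^0.42 = 35100^0.42 = 81.10
g^-0.17 = 3.7^-0.17 = 0.8006
D = 1.11 × 666.3 × 81.10 × 0.8006 = 48021 m
   = 48.02 km

D ≈ 48.0 km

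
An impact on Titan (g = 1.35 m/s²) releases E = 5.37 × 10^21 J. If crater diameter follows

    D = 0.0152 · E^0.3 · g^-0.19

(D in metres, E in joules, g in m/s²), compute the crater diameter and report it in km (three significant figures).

E^0.3 = (5.37 × 10^21)^0.3 = 3.304 × 10^6
g^-0.19 = 1.35^-0.19 = 0.9446
D = 0.0152 × 3.304 × 10^6 × 0.9446 = 47439 m
   = 47.44 km

D ≈ 47.4 km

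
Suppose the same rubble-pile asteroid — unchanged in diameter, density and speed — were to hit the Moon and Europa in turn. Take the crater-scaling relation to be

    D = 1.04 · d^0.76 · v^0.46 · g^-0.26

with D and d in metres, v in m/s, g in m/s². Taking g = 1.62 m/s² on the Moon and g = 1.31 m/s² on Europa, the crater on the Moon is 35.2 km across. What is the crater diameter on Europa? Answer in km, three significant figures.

D ≈ 37.2 km

All impactor-dependent factors cancel in the ratio, leaving D_Europa/D_Moon = (g_Europa/g_Moon)^-0.26.
(1.31/1.62)^-0.26 = 0.8086^-0.26 = 1.057
D_Europa = 1.057 × 35.2 km = 37.2 km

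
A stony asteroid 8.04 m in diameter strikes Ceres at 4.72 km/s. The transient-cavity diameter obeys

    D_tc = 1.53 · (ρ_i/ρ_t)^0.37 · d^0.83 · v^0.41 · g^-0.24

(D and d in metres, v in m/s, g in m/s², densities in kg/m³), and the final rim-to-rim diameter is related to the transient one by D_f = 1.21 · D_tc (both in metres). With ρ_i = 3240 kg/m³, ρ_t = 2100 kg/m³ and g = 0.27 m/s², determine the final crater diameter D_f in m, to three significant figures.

v = 4720 m/s.
(ρ_i/ρ_t)^0.37 = (3240/2100)^0.37 = 1.174
d^0.83 = 8.04^0.83 = 5.641
v^0.41 = 4720^0.41 = 32.09
g^-0.24 = 0.27^-0.24 = 1.369
D_tc = 1.53 × 1.174 × 5.641 × 32.09 × 1.369 = 445.1 m
D_f = 1.21 × 445.1 = 538.6 m

D_f ≈ 539 m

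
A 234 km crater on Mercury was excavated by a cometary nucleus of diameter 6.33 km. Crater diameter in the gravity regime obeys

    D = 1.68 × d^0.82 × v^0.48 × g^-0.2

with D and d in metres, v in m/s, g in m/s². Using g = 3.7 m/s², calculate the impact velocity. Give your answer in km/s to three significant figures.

Rearranging for v: v = [D / (1.68 · 6330^0.82 · 3.7^-0.2)]^(1/0.48).
D = 234000 m.
6330^0.82 = 1310
3.7^-0.2 = 0.7698
Denominator = 1.68 × 1310 × 0.7698 = 1694
D / 1694 = 234000 / 1694 = 138.1
v = 138.1^(1/0.48) = 138.1^2.0833 = 28752 m/s

v ≈ 28.8 km/s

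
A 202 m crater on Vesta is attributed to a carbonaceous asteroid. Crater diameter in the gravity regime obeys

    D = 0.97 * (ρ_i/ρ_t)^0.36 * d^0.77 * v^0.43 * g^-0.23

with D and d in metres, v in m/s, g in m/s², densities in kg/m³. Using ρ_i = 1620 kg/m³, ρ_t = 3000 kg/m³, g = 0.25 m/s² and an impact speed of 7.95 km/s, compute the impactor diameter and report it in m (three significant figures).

d ≈ 6.00 m

Rearranging for d: d = [D / (0.97 · (1620/3000)^0.36 · 7950^0.43 · 0.25^-0.23)]^(1/0.77).
(1620/3000)^0.36 = 0.8011
7950^0.43 = 47.55
0.25^-0.23 = 1.376
Denominator = 0.97 × 0.8011 × 47.55 × 1.376 = 50.84
D / 50.84 = 202 / 50.84 = 3.973
d = 3.973^(1/0.77) = 3.973^1.2987 = 5.999 m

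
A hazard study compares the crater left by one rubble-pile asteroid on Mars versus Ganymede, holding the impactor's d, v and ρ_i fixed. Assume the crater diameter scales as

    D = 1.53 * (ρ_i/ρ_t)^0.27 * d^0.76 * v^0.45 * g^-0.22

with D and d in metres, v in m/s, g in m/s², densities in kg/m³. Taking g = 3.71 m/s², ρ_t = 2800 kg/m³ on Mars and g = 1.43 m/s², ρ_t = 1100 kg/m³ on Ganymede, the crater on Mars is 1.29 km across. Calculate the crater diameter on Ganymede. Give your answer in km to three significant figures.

D ≈ 2.05 km

The impactor-only factors (d, v, ρ_i) cancel in the ratio, leaving D_Ganymede/D_Mars = (g_Ganymede/g_Mars)^-0.22 · (ρ_t,Mars/ρ_t,Ganymede)^0.27.
(1.43/3.71)^-0.22 = 0.3854^-0.22 = 1.233
(2800/1100)^0.27 = 2.545^0.27 = 1.287
Ratio = 1.233 × 1.287 = 1.587
D_Ganymede = 1.587 × 1.29 km = 2.05 km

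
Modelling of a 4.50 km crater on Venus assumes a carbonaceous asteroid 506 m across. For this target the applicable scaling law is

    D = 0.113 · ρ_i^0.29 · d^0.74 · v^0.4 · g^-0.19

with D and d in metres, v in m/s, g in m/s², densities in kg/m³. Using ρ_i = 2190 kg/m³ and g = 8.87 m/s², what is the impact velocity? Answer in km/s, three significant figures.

Rearranging for v: v = [D / (0.113 · 2190^0.29 · 506^0.74 · 8.87^-0.19)]^(1/0.4).
D = 4500 m.
2190^0.29 = 9.305
506^0.74 = 100.2
8.87^-0.19 = 0.6605
Denominator = 0.113 × 9.305 × 100.2 × 0.6605 = 69.59
D / 69.59 = 4500 / 69.59 = 64.66
v = 64.66^(1/0.4) = 64.66^2.5 = 33619 m/s

v ≈ 33.6 km/s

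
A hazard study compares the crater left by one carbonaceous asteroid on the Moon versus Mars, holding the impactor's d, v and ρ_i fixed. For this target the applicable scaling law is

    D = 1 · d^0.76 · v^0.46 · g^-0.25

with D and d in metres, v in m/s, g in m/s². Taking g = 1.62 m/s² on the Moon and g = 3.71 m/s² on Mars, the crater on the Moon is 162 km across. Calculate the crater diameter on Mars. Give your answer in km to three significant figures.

D ≈ 132 km

All impactor-dependent factors cancel in the ratio, leaving D_Mars/D_Moon = (g_Mars/g_Moon)^-0.25.
(3.71/1.62)^-0.25 = 2.290^-0.25 = 0.8129
D_Mars = 0.8129 × 162 km = 132 km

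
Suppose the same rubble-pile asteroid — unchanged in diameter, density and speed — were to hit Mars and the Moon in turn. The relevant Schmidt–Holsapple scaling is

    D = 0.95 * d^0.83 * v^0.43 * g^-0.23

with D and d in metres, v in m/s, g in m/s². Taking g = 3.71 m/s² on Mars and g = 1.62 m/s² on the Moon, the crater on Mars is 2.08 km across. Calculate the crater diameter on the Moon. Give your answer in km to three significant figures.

D ≈ 2.52 km

All impactor-dependent factors cancel in the ratio, leaving D_Moon/D_Mars = (g_Moon/g_Mars)^-0.23.
(1.62/3.71)^-0.23 = 0.4367^-0.23 = 1.210
D_Moon = 1.210 × 2.08 km = 2.52 km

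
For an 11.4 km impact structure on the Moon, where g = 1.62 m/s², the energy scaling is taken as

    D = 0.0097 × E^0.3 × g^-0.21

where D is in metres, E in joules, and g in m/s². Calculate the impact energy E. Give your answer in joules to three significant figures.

E ≈ 2.40 × 10^20 J

Rearranging: E = [D / (0.0097 · g^-0.21)]^(1/0.3).
D = 11400 m.
g^-0.21 = 1.62^-0.21 = 0.9037
D / (0.0097 × 0.9037) = 11400 / (8.766 × 10^-3) = 1.300 × 10^6
E = (1.300 × 10^6)^3.3333 = 2.397 × 10^20 J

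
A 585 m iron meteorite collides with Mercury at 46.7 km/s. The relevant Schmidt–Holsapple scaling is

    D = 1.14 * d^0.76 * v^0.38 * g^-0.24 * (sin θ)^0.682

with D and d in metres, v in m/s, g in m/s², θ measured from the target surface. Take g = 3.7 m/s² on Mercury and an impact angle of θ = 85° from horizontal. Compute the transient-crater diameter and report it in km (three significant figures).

D ≈ 6.26 km

In SI units: v = 46700 m/s.
d^0.76 = 585^0.76 = 126.8
v^0.38 = 46700^0.38 = 59.48
g^-0.24 = 3.7^-0.24 = 0.7305
(sin 85°)^0.682 = 0.9962^0.682 = 0.9974
D = 1.14 × 126.8 × 59.48 × 0.7305 × 0.9974 = 6264 m
   = 6.264 km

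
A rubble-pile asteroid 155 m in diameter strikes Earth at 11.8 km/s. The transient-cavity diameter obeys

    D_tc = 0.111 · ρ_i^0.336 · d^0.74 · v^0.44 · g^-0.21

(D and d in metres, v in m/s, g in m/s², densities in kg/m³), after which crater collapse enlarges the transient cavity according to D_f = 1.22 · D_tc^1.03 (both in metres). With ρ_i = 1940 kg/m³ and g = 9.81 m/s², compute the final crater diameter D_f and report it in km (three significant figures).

D_f ≈ 3.48 km

v = 11800 m/s.
ρ_i^0.336 = 1940^0.336 = 12.73
d^0.74 = 155^0.74 = 41.77
v^0.44 = 11800^0.44 = 61.89
g^-0.21 = 9.81^-0.21 = 0.6191
D_tc = 0.111 × 12.73 × 41.77 × 61.89 × 0.6191 = 2262 m
D_f = 1.22 × (2262)^1.03 = 3479 m
     = 3.479 km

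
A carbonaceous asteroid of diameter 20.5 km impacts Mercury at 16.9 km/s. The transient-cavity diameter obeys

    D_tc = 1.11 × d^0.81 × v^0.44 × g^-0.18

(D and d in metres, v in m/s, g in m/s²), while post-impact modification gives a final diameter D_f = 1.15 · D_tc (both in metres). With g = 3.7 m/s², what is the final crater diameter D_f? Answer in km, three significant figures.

In SI: d = 20500 m, v = 16900 m/s.
d^0.81 = 20500^0.81 = 3108
v^0.44 = 16900^0.44 = 72.49
g^-0.18 = 3.7^-0.18 = 0.7902
D_tc = 1.11 × 3108 × 72.49 × 0.7902 = 1.976 × 10^5 m
D_f = 1.15 × 1.976 × 10^5 = 2.272 × 10^5 m
     = 227.2 km

D_f ≈ 227 km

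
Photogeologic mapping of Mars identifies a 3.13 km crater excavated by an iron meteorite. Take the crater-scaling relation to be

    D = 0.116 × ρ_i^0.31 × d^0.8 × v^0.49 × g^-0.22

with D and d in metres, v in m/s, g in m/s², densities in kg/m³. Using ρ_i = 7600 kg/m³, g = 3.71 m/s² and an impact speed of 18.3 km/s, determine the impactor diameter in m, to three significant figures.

d ≈ 38.1 m

Rearranging for d: d = [D / (0.116 · 7600^0.31 · 18300^0.49 · 3.71^-0.22)]^(1/0.8).
D = 3130 m.
7600^0.31 = 15.96
18300^0.49 = 122.6
3.71^-0.22 = 0.7494
Denominator = 0.116 × 15.96 × 122.6 × 0.7494 = 170.1
D / 170.1 = 3130 / 170.1 = 18.40
d = 18.40^(1/0.8) = 18.40^1.25 = 38.11 m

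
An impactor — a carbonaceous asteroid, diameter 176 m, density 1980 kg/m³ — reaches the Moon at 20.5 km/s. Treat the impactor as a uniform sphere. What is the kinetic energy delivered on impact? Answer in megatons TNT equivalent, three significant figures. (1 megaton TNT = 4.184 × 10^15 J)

v = 20500 m/s.
Mass m = (π/6) ρ d³ = (π/6) × 1980 × (176)³ = 5.652 × 10^9 kg
E = ½ m v² = 0.5 × 5.652 × 10^9 × (20500)² = 1.188 × 10^18 J
   = 1.188 × 10^18 / 4.184×10^15 = 283.9 Mt

E ≈ 284 Mt TNT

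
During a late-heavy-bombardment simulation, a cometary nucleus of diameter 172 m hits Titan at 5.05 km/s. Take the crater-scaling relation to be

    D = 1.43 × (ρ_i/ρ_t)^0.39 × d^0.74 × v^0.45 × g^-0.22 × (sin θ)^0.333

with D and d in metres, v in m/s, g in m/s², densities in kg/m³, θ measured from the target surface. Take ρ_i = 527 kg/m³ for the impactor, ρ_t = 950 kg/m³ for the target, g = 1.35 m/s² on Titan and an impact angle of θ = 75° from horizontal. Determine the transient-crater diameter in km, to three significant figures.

In SI units: v = 5050 m/s.
(ρ_i/ρ_t)^0.39 = (527/950)^0.39 = 0.7947
d^0.74 = 172^0.74 = 45.11
v^0.45 = 5050^0.45 = 46.40
g^-0.22 = 1.35^-0.22 = 0.9361
(sin 75°)^0.333 = 0.9659^0.333 = 0.9885
D = 1.43 × 0.7947 × 45.11 × 46.40 × 0.9361 × 0.9885 = 2201 m
   = 2.201 km

D ≈ 2.20 km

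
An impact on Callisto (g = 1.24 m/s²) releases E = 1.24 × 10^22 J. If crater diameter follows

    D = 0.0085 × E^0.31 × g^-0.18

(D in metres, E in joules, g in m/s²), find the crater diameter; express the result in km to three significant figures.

D ≈ 57.8 km

E^0.31 = (1.24 × 10^22)^0.31 = 7.063 × 10^6
g^-0.18 = 1.24^-0.18 = 0.9620
D = 0.0085 × 7.063 × 10^6 × 0.9620 = 57754 m
   = 57.75 km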